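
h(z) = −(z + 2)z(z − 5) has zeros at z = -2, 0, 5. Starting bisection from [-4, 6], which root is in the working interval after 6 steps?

5

z = 1 gives h = 12, positive; keep [1, 6]
z = 3.5 gives h = 28.875, positive; keep [3.5, 6]
z = 4.75 gives h = 8.015625, positive; keep [4.75, 6]
z = 5.375 gives h = -14.8652, negative; keep [4.75, 5.375]
z = 5.0625 gives h = -2.2346, negative; keep [4.75, 5.0625]
z = 4.90625 gives h = 3.1766, positive; keep [4.90625, 5.0625]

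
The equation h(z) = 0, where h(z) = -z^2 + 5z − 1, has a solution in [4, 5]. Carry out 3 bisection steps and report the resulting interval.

[4.75, 4.875]

midpoint 4.5: h = 1.25 > 0 → [4.5, 5]
midpoint 4.75: h = 0.1875 > 0 → [4.75, 5]
midpoint 4.875: h = -0.390625 < 0 → [4.75, 4.875]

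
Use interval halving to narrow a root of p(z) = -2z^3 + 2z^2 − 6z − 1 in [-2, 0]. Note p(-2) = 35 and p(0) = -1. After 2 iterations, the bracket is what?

[-0.5, 0]

z = -1 gives p = 9, positive; keep [-1, 0]
z = -0.5 gives p = 2.75, positive; keep [-0.5, 0]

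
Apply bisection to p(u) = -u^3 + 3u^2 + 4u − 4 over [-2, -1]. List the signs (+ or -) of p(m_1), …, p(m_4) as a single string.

+---

m = -1.5, p(m) = 0.125 (+); new bracket [-1.5, -1]
m = -1.25, p(m) = -2.359375 (−); new bracket [-1.5, -1.25]
m = -1.375, p(m) = -1.228516 (−); new bracket [-1.5, -1.375]
m = -1.4375, p(m) = -0.5803 (−); new bracket [-1.5, -1.4375]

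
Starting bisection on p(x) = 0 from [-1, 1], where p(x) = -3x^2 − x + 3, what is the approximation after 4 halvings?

m = 0, p(m) = 3 (+); new bracket [0, 1]
m = 0.5, p(m) = 1.75 (+); new bracket [0.5, 1]
m = 0.75, p(m) = 0.5625 (+); new bracket [0.75, 1]
m = 0.875, p(m) = -0.1719 (−); new bracket [0.75, 0.875]

0.875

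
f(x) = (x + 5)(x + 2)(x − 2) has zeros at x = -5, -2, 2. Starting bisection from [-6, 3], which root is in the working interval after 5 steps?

midpoint -1.5: f = -6.125 < 0 → [-1.5, 3]
midpoint 0.75: f = -19.765625 < 0 → [0.75, 3]
midpoint 1.875: f = -3.330078 < 0 → [1.875, 3]
midpoint 2.4375: f = 14.4392 > 0 → [1.875, 2.4375]
midpoint 2.15625: f = 4.6474 > 0 → [1.875, 2.15625]

2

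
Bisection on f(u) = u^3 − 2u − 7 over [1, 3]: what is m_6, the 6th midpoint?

2.28125

midpoint 2: f = -3 < 0 → [2, 3]
midpoint 2.5: f = 3.625 > 0 → [2, 2.5]
midpoint 2.25: f = -0.109375 < 0 → [2.25, 2.5]
midpoint 2.375: f = 1.6465 > 0 → [2.25, 2.375]
midpoint 2.3125: f = 0.7415 > 0 → [2.25, 2.3125]
midpoint 2.28125: f = 0.3094 > 0 → [2.25, 2.28125]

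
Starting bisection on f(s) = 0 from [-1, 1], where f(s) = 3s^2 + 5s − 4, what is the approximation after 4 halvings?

0.625

midpoint 0: f = -4 < 0 → [0, 1]
midpoint 0.5: f = -0.75 < 0 → [0.5, 1]
midpoint 0.75: f = 1.4375 > 0 → [0.5, 0.75]
midpoint 0.625: f = 0.2969 > 0 → [0.5, 0.625]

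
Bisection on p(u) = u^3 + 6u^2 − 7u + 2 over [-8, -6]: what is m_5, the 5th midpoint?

-7.0625

p(-7) = 2 > 0, so the root lies in [-8, -7]
p(-7.5) = -29.875 < 0, so the root lies in [-7.5, -7]
p(-7.25) = -12.953125 < 0, so the root lies in [-7.25, -7]
p(-7.125) = -5.2363 < 0, so the root lies in [-7.125, -7]
p(-7.0625) = -1.5588 < 0, so the root lies in [-7.0625, -7]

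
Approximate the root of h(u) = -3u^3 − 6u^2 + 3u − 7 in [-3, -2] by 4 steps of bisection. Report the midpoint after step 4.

u = -2.5 gives h = -5.125, negative; keep [-3, -2.5]
u = -2.75 gives h = 1.765625, positive; keep [-2.75, -2.5]
u = -2.625 gives h = -1.955078, negative; keep [-2.75, -2.625]
u = -2.6875 gives h = -0.1658, negative; keep [-2.75, -2.6875]

-2.6875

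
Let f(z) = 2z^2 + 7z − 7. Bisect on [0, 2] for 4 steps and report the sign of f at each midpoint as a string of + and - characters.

midpoint 1: f = 2 > 0 → [0, 1]
midpoint 0.5: f = -3 < 0 → [0.5, 1]
midpoint 0.75: f = -0.625 < 0 → [0.75, 1]
midpoint 0.875: f = 0.6562 > 0 → [0.75, 0.875]

+--+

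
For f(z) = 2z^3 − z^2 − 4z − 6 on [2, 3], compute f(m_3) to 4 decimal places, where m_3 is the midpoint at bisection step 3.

0.1758

m = 2.5, f(m) = 9 (+); new bracket [2, 2.5]
m = 2.25, f(m) = 2.71875 (+); new bracket [2, 2.25]
m = 2.125, f(m) = 0.175781 (+); new bracket [2, 2.125]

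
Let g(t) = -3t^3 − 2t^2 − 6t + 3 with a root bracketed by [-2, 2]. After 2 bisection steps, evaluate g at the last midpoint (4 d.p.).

-8.0000

t = 0 gives g = 3, positive; keep [0, 2]
t = 1 gives g = -8, negative; keep [0, 1]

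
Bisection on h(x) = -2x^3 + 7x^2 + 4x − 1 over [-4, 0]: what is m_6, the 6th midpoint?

-0.6875

x = -2 gives h = 35, positive; keep [-2, 0]
x = -1 gives h = 4, positive; keep [-1, 0]
x = -0.5 gives h = -1, negative; keep [-1, -0.5]
x = -0.75 gives h = 0.7812, positive; keep [-0.75, -0.5]
x = -0.625 gives h = -0.2773, negative; keep [-0.75, -0.625]
x = -0.6875 gives h = 0.2085, positive; keep [-0.6875, -0.625]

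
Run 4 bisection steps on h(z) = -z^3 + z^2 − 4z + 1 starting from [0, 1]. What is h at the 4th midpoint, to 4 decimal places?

z = 0.5 gives h = -0.875, negative; keep [0, 0.5]
z = 0.25 gives h = 0.046875, positive; keep [0.25, 0.5]
z = 0.375 gives h = -0.412109, negative; keep [0.25, 0.375]
z = 0.3125 gives h = -0.1829, negative; keep [0.25, 0.3125]

-0.1829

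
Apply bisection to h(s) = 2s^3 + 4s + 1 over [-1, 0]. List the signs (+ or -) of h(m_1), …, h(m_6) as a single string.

m = -0.5, h(m) = -1.25 (−); new bracket [-0.5, 0]
m = -0.25, h(m) = -0.03125 (−); new bracket [-0.25, 0]
m = -0.125, h(m) = 0.496094 (+); new bracket [-0.25, -0.125]
m = -0.1875, h(m) = 0.2368 (+); new bracket [-0.25, -0.1875]
m = -0.21875, h(m) = 0.1041 (+); new bracket [-0.25, -0.21875]
m = -0.234375, h(m) = 0.0368 (+); new bracket [-0.25, -0.234375]

--++++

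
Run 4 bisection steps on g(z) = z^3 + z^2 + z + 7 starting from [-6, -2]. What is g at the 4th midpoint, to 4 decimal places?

-1.5781

z = -4 gives g = -45, negative; keep [-4, -2]
z = -3 gives g = -14, negative; keep [-3, -2]
z = -2.5 gives g = -4.875, negative; keep [-2.5, -2]
z = -2.25 gives g = -1.5781, negative; keep [-2.25, -2]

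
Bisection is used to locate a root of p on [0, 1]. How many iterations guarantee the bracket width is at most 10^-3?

10

Width after n steps is 1/2^n. Need 2^n ≥ 1/10^-3 = 1000.
2^9 = 512 < 1000 ≤ 2^10 = 1024, so n = 10.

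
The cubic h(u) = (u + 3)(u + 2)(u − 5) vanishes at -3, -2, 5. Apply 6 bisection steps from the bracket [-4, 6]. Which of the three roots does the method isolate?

u = 1 gives h = -48, negative; keep [1, 6]
u = 3.5 gives h = -53.625, negative; keep [3.5, 6]
u = 4.75 gives h = -13.078125, negative; keep [4.75, 6]
u = 5.375 gives h = 23.1621, positive; keep [4.75, 5.375]
u = 5.0625 gives h = 3.5588, positive; keep [4.75, 5.0625]
u = 4.90625 gives h = -5.119, negative; keep [4.90625, 5.0625]

5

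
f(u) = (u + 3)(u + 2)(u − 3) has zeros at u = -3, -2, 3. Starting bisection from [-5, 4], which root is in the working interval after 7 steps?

3

m = -0.5, f(m) = -13.125 (−); new bracket [-0.5, 4]
m = 1.75, f(m) = -22.265625 (−); new bracket [1.75, 4]
m = 2.875, f(m) = -3.580078 (−); new bracket [2.875, 4]
m = 3.4375, f(m) = 15.3142 (+); new bracket [2.875, 3.4375]
m = 3.15625, f(m) = 4.9599 (+); new bracket [2.875, 3.15625]
m = 3.015625, f(m) = 0.4714 (+); new bracket [2.875, 3.015625]
m = 2.9453125, f(m) = -1.6079 (−); new bracket [2.9453125, 3.015625]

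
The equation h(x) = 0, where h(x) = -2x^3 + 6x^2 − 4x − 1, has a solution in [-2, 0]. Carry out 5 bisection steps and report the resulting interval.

[-0.25, -0.1875]

x = -1 gives h = 11, positive; keep [-1, 0]
x = -0.5 gives h = 2.75, positive; keep [-0.5, 0]
x = -0.25 gives h = 0.40625, positive; keep [-0.25, 0]
x = -0.125 gives h = -0.4023, negative; keep [-0.25, -0.125]
x = -0.1875 gives h = -0.0259, negative; keep [-0.25, -0.1875]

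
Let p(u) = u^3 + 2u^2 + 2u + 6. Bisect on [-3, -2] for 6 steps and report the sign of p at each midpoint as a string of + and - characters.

p(-2.5) = -2.125 < 0, so the root lies in [-2.5, -2]
p(-2.25) = 0.234375 > 0, so the root lies in [-2.5, -2.25]
p(-2.375) = -0.865234 < 0, so the root lies in [-2.375, -2.25]
p(-2.3125) = -0.2961 < 0, so the root lies in [-2.3125, -2.25]
p(-2.28125) = -0.0262 < 0, so the root lies in [-2.28125, -2.25]
p(-2.265625) = 0.1053 > 0, so the root lies in [-2.28125, -2.265625]

-+---+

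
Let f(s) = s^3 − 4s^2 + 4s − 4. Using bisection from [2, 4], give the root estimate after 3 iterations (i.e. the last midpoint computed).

3.25

m = 3, f(m) = -1 (−); new bracket [3, 4]
m = 3.5, f(m) = 3.875 (+); new bracket [3, 3.5]
m = 3.25, f(m) = 1.078125 (+); new bracket [3, 3.25]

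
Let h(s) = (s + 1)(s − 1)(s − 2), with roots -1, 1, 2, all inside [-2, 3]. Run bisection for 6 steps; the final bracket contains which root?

-1

s = 0.5 gives h = 1.125, positive; keep [-2, 0.5]
s = -0.75 gives h = 1.203125, positive; keep [-2, -0.75]
s = -1.375 gives h = -3.005859, negative; keep [-1.375, -0.75]
s = -1.0625 gives h = -0.3948, negative; keep [-1.0625, -0.75]
s = -0.90625 gives h = 0.5194, positive; keep [-1.0625, -0.90625]
s = -0.984375 gives h = 0.0925, positive; keep [-1.0625, -0.984375]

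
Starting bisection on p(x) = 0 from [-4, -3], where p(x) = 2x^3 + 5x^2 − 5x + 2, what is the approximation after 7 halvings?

-3.3359375

p(-3.5) = -5 < 0, so the root lies in [-3.5, -3]
p(-3.25) = 2.40625 > 0, so the root lies in [-3.5, -3.25]
p(-3.375) = -1.058594 < 0, so the root lies in [-3.375, -3.25]
p(-3.3125) = 0.7319 > 0, so the root lies in [-3.375, -3.3125]
p(-3.34375) = -0.1486 < 0, so the root lies in [-3.34375, -3.3125]
p(-3.328125) = 0.2953 > 0, so the root lies in [-3.34375, -3.328125]
p(-3.3359375) = 0.0743 > 0, so the root lies in [-3.34375, -3.3359375]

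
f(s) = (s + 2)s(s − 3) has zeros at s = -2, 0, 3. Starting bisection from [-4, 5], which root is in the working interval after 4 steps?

s = 0.5 gives f = -3.125, negative; keep [0.5, 5]
s = 2.75 gives f = -3.265625, negative; keep [2.75, 5]
s = 3.875 gives f = 19.919922, positive; keep [2.75, 3.875]
s = 3.3125 gives f = 5.4993, positive; keep [2.75, 3.3125]

3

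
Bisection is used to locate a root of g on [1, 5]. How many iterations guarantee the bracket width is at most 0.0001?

16

Width after n steps is 4/2^n. Need 2^n ≥ 4/0.0001 = 40000.
2^15 = 32768 < 40000 ≤ 2^16 = 65536, so n = 16.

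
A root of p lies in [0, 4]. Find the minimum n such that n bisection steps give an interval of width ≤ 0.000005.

20

Width after n steps is 4/2^n. Need 2^n ≥ 4/0.000005 = 800000.
2^19 = 524288 < 800000 ≤ 2^20 = 1048576, so n = 20.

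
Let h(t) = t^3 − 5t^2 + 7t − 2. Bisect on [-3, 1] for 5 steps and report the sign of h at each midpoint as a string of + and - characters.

midpoint -1: h = -15 < 0 → [-1, 1]
midpoint 0: h = -2 < 0 → [0, 1]
midpoint 0.5: h = 0.375 > 0 → [0, 0.5]
midpoint 0.25: h = -0.5469 < 0 → [0.25, 0.5]
midpoint 0.375: h = -0.0254 < 0 → [0.375, 0.5]

--+--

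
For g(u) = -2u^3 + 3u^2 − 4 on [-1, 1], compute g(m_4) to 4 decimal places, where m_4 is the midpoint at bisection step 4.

m = 0, g(m) = -4 (−); new bracket [-1, 0]
m = -0.5, g(m) = -3 (−); new bracket [-1, -0.5]
m = -0.75, g(m) = -1.46875 (−); new bracket [-1, -0.75]
m = -0.875, g(m) = -0.3633 (−); new bracket [-1, -0.875]

-0.3633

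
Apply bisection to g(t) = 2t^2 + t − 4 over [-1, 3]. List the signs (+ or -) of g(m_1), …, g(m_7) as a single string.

t = 1 gives g = -1, negative; keep [1, 3]
t = 2 gives g = 6, positive; keep [1, 2]
t = 1.5 gives g = 2, positive; keep [1, 1.5]
t = 1.25 gives g = 0.375, positive; keep [1, 1.25]
t = 1.125 gives g = -0.3438, negative; keep [1.125, 1.25]
t = 1.1875 gives g = 0.0078, positive; keep [1.125, 1.1875]
t = 1.15625 gives g = -0.1699, negative; keep [1.15625, 1.1875]

-+++-+-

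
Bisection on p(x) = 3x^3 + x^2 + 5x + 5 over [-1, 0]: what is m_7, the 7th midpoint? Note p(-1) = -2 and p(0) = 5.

-0.8046875

m = -0.5, p(m) = 2.375 (+); new bracket [-1, -0.5]
m = -0.75, p(m) = 0.546875 (+); new bracket [-1, -0.75]
m = -0.875, p(m) = -0.619141 (−); new bracket [-0.875, -0.75]
m = -0.8125, p(m) = -0.0115 (−); new bracket [-0.8125, -0.75]
m = -0.78125, p(m) = 0.2736 (+); new bracket [-0.8125, -0.78125]
m = -0.796875, p(m) = 0.1326 (+); new bracket [-0.8125, -0.796875]
m = -0.8046875, p(m) = 0.0609 (+); new bracket [-0.8125, -0.8046875]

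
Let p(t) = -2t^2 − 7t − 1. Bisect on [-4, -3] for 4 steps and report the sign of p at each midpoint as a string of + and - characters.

-+-+

t = -3.5 gives p = -1, negative; keep [-3.5, -3]
t = -3.25 gives p = 0.625, positive; keep [-3.5, -3.25]
t = -3.375 gives p = -0.15625, negative; keep [-3.375, -3.25]
t = -3.3125 gives p = 0.2422, positive; keep [-3.375, -3.3125]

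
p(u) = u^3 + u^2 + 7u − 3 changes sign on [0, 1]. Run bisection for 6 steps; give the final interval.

u = 0.5 gives p = 0.875, positive; keep [0, 0.5]
u = 0.25 gives p = -1.171875, negative; keep [0.25, 0.5]
u = 0.375 gives p = -0.181641, negative; keep [0.375, 0.5]
u = 0.4375 gives p = 0.3376, positive; keep [0.375, 0.4375]
u = 0.40625 gives p = 0.0758, positive; keep [0.375, 0.40625]
u = 0.390625 gives p = -0.0534, negative; keep [0.390625, 0.40625]

[0.390625, 0.40625]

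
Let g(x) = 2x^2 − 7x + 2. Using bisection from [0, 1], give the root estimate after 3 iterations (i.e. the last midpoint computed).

0.375

x = 0.5 gives g = -1, negative; keep [0, 0.5]
x = 0.25 gives g = 0.375, positive; keep [0.25, 0.5]
x = 0.375 gives g = -0.34375, negative; keep [0.25, 0.375]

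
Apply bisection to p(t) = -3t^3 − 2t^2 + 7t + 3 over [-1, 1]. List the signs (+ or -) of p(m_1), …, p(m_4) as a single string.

t = 0 gives p = 3, positive; keep [-1, 0]
t = -0.5 gives p = -0.625, negative; keep [-0.5, 0]
t = -0.25 gives p = 1.171875, positive; keep [-0.5, -0.25]
t = -0.375 gives p = 0.252, positive; keep [-0.5, -0.375]

+-++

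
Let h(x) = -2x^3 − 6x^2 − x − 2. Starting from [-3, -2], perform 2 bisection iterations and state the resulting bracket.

[-3, -2.75]

h(-2.5) = -5.75 < 0, so the root lies in [-3, -2.5]
h(-2.75) = -3.03125 < 0, so the root lies in [-3, -2.75]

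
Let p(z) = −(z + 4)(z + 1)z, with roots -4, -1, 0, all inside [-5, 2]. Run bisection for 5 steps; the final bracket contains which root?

z = -1.5 gives p = -1.875, negative; keep [-5, -1.5]
z = -3.25 gives p = -5.484375, negative; keep [-5, -3.25]
z = -4.125 gives p = 1.611328, positive; keep [-4.125, -3.25]
z = -3.6875 gives p = -3.0969, negative; keep [-4.125, -3.6875]
z = -3.90625 gives p = -1.0643, negative; keep [-4.125, -3.90625]

-4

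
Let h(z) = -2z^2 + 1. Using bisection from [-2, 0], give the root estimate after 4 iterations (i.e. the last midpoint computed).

m = -1, h(m) = -1 (−); new bracket [-1, 0]
m = -0.5, h(m) = 0.5 (+); new bracket [-1, -0.5]
m = -0.75, h(m) = -0.125 (−); new bracket [-0.75, -0.5]
m = -0.625, h(m) = 0.2188 (+); new bracket [-0.75, -0.625]

-0.625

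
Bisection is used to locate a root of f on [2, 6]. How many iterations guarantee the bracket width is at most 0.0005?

Width after n steps is 4/2^n. Need 2^n ≥ 4/0.0005 = 8000.
2^12 = 4096 < 8000 ≤ 2^13 = 8192, so n = 13.

13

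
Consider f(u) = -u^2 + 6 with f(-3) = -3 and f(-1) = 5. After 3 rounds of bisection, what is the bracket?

[-2.5, -2.25]

m = -2, f(m) = 2 (+); new bracket [-3, -2]
m = -2.5, f(m) = -0.25 (−); new bracket [-2.5, -2]
m = -2.25, f(m) = 0.9375 (+); new bracket [-2.5, -2.25]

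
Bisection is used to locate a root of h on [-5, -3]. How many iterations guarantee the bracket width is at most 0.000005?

Width after n steps is 2/2^n. Need 2^n ≥ 2/0.000005 = 400000.
2^18 = 262144 < 400000 ≤ 2^19 = 524288, so n = 19.

19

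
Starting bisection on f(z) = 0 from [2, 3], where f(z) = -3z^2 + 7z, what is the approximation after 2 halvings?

midpoint 2.5: f = -1.25 < 0 → [2, 2.5]
midpoint 2.25: f = 0.5625 > 0 → [2.25, 2.5]

2.25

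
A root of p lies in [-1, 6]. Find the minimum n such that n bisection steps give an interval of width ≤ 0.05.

Width after n steps is 7/2^n. Need 2^n ≥ 7/0.05 = 140.
2^7 = 128 < 140 ≤ 2^8 = 256, so n = 8.

8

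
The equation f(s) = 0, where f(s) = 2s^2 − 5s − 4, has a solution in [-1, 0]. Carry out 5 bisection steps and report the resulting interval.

[-0.65625, -0.625]

s = -0.5 gives f = -1, negative; keep [-1, -0.5]
s = -0.75 gives f = 0.875, positive; keep [-0.75, -0.5]
s = -0.625 gives f = -0.09375, negative; keep [-0.75, -0.625]
s = -0.6875 gives f = 0.3828, positive; keep [-0.6875, -0.625]
s = -0.65625 gives f = 0.1426, positive; keep [-0.65625, -0.625]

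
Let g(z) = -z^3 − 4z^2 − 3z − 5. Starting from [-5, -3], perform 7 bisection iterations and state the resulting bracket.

[-3.5625, -3.546875]

z = -4 gives g = 7, positive; keep [-4, -3]
z = -3.5 gives g = -0.625, negative; keep [-4, -3.5]
z = -3.75 gives g = 2.734375, positive; keep [-3.75, -3.5]
z = -3.625 gives g = 0.9473, positive; keep [-3.625, -3.5]
z = -3.5625 gives g = 0.135, positive; keep [-3.5625, -3.5]
z = -3.53125 gives g = -0.2514, negative; keep [-3.5625, -3.53125]
z = -3.546875 gives g = -0.0598, negative; keep [-3.5625, -3.546875]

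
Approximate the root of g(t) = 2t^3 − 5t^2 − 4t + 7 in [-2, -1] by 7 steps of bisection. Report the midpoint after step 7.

-1.2578125

g(-1.5) = -5 < 0, so the root lies in [-1.5, -1]
g(-1.25) = 0.28125 > 0, so the root lies in [-1.5, -1.25]
g(-1.375) = -2.152344 < 0, so the root lies in [-1.375, -1.25]
g(-1.3125) = -0.8853 < 0, so the root lies in [-1.3125, -1.25]
g(-1.28125) = -0.2896 < 0, so the root lies in [-1.28125, -1.25]
g(-1.265625) = -0.0011 < 0, so the root lies in [-1.265625, -1.25]
g(-1.2578125) = 0.1408 > 0, so the root lies in [-1.265625, -1.2578125]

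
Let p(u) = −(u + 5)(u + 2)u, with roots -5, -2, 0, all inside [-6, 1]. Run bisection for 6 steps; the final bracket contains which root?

-5

u = -2.5 gives p = -3.125, negative; keep [-6, -2.5]
u = -4.25 gives p = -7.171875, negative; keep [-6, -4.25]
u = -5.125 gives p = 2.001953, positive; keep [-5.125, -4.25]
u = -4.6875 gives p = -3.9368, negative; keep [-5.125, -4.6875]
u = -4.90625 gives p = -1.3368, negative; keep [-5.125, -4.90625]
u = -5.015625 gives p = 0.2363, positive; keep [-5.015625, -4.90625]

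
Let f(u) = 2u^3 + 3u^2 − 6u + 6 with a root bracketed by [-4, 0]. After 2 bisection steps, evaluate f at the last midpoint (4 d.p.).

f(-2) = 14 > 0, so the root lies in [-4, -2]
f(-3) = -3 < 0, so the root lies in [-3, -2]

-3.0000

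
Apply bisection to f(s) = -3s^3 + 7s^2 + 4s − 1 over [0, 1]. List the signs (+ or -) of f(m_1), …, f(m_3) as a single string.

++-

f(0.5) = 2.375 > 0, so the root lies in [0, 0.5]
f(0.25) = 0.390625 > 0, so the root lies in [0, 0.25]
f(0.125) = -0.396484 < 0, so the root lies in [0.125, 0.25]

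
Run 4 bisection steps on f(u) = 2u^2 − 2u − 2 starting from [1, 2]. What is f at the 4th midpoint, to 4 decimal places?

u = 1.5 gives f = -0.5, negative; keep [1.5, 2]
u = 1.75 gives f = 0.625, positive; keep [1.5, 1.75]
u = 1.625 gives f = 0.03125, positive; keep [1.5, 1.625]
u = 1.5625 gives f = -0.2422, negative; keep [1.5625, 1.625]

-0.2422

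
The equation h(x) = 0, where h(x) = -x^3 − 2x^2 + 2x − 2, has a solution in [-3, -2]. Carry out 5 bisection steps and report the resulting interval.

[-2.9375, -2.90625]

midpoint -2.5: h = -3.875 < 0 → [-3, -2.5]
midpoint -2.75: h = -1.828125 < 0 → [-3, -2.75]
midpoint -2.875: h = -0.517578 < 0 → [-3, -2.875]
midpoint -2.9375: h = 0.2146 > 0 → [-2.9375, -2.875]
midpoint -2.90625: h = -0.1581 < 0 → [-2.9375, -2.90625]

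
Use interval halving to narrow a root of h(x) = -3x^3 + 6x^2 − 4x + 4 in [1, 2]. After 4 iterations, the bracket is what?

x = 1.5 gives h = 1.375, positive; keep [1.5, 2]
x = 1.75 gives h = -0.703125, negative; keep [1.5, 1.75]
x = 1.625 gives h = 0.470703, positive; keep [1.625, 1.75]
x = 1.6875 gives h = -0.0803, negative; keep [1.625, 1.6875]

[1.625, 1.6875]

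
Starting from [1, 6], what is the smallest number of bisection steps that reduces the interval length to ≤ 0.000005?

Width after n steps is 5/2^n. Need 2^n ≥ 5/0.000005 = 1000000.
2^19 = 524288 < 1000000 ≤ 2^20 = 1048576, so n = 20.

20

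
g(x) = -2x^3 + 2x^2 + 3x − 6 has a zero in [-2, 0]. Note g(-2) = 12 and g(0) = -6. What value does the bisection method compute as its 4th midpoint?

g(-1) = -5 < 0, so the root lies in [-2, -1]
g(-1.5) = 0.75 > 0, so the root lies in [-1.5, -1]
g(-1.25) = -2.71875 < 0, so the root lies in [-1.5, -1.25]
g(-1.375) = -1.1445 < 0, so the root lies in [-1.5, -1.375]

-1.375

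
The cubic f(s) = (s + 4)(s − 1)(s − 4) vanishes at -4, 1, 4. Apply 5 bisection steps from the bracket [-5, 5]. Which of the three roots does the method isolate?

f(0) = 16 > 0, so the root lies in [-5, 0]
f(-2.5) = 34.125 > 0, so the root lies in [-5, -2.5]
f(-3.75) = 9.203125 > 0, so the root lies in [-5, -3.75]
f(-4.375) = -16.8809 < 0, so the root lies in [-4.375, -3.75]
f(-4.0625) = -2.551 < 0, so the root lies in [-4.0625, -3.75]

-4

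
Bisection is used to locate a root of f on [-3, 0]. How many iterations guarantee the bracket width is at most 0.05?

6

Width after n steps is 3/2^n. Need 2^n ≥ 3/0.05 = 60.
2^5 = 32 < 60 ≤ 2^6 = 64, so n = 6.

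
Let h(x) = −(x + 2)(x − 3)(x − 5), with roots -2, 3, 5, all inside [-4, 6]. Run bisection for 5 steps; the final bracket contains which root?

-2

midpoint 1: h = -24 < 0 → [-4, 1]
midpoint -1.5: h = -14.625 < 0 → [-4, -1.5]
midpoint -2.75: h = 33.421875 > 0 → [-2.75, -1.5]
midpoint -2.125: h = 4.5645 > 0 → [-2.125, -1.5]
midpoint -1.8125: h = -6.1472 < 0 → [-2.125, -1.8125]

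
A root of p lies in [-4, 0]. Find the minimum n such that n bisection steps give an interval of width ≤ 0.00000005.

27

Width after n steps is 4/2^n. Need 2^n ≥ 4/0.00000005 = 80000000.
2^26 = 67108864 < 80000000 ≤ 2^27 = 134217728, so n = 27.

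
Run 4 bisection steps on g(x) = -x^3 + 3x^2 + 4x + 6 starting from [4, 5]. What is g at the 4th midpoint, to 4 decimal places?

-1.1594

m = 4.5, g(m) = -6.375 (−); new bracket [4, 4.5]
m = 4.25, g(m) = 0.421875 (+); new bracket [4.25, 4.5]
m = 4.375, g(m) = -2.818359 (−); new bracket [4.25, 4.375]
m = 4.3125, g(m) = -1.1594 (−); new bracket [4.25, 4.3125]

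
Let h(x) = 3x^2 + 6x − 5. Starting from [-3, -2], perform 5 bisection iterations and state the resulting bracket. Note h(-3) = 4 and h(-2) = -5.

midpoint -2.5: h = -1.25 < 0 → [-3, -2.5]
midpoint -2.75: h = 1.1875 > 0 → [-2.75, -2.5]
midpoint -2.625: h = -0.078125 < 0 → [-2.75, -2.625]
midpoint -2.6875: h = 0.543 > 0 → [-2.6875, -2.625]
midpoint -2.65625: h = 0.2295 > 0 → [-2.65625, -2.625]

[-2.65625, -2.625]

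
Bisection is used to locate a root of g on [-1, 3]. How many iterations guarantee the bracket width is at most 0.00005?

Width after n steps is 4/2^n. Need 2^n ≥ 4/0.00005 = 80000.
2^16 = 65536 < 80000 ≤ 2^17 = 131072, so n = 17.

17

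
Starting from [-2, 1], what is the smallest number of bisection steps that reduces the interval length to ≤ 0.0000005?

23

Width after n steps is 3/2^n. Need 2^n ≥ 3/0.0000005 = 6000000.
2^22 = 4194304 < 6000000 ≤ 2^23 = 8388608, so n = 23.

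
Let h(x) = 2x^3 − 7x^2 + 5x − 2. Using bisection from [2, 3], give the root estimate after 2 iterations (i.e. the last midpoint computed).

2.75

x = 2.5 gives h = -2, negative; keep [2.5, 3]
x = 2.75 gives h = 0.40625, positive; keep [2.5, 2.75]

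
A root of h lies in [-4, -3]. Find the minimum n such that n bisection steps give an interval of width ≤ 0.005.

8

Width after n steps is 1/2^n. Need 2^n ≥ 1/0.005 = 200.
2^7 = 128 < 200 ≤ 2^8 = 256, so n = 8.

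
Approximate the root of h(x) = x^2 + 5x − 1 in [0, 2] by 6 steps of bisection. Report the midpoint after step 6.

m = 1, h(m) = 5 (+); new bracket [0, 1]
m = 0.5, h(m) = 1.75 (+); new bracket [0, 0.5]
m = 0.25, h(m) = 0.3125 (+); new bracket [0, 0.25]
m = 0.125, h(m) = -0.3594 (−); new bracket [0.125, 0.25]
m = 0.1875, h(m) = -0.0273 (−); new bracket [0.1875, 0.25]
m = 0.21875, h(m) = 0.1416 (+); new bracket [0.1875, 0.21875]

0.21875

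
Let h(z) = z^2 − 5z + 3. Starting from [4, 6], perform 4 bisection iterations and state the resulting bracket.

[4.25, 4.375]

z = 5 gives h = 3, positive; keep [4, 5]
z = 4.5 gives h = 0.75, positive; keep [4, 4.5]
z = 4.25 gives h = -0.1875, negative; keep [4.25, 4.5]
z = 4.375 gives h = 0.2656, positive; keep [4.25, 4.375]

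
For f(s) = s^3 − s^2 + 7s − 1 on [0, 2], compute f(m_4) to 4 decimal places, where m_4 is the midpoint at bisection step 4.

-0.1387

m = 1, f(m) = 6 (+); new bracket [0, 1]
m = 0.5, f(m) = 2.375 (+); new bracket [0, 0.5]
m = 0.25, f(m) = 0.703125 (+); new bracket [0, 0.25]
m = 0.125, f(m) = -0.1387 (−); new bracket [0.125, 0.25]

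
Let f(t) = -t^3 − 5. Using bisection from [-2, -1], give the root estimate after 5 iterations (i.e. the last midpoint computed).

m = -1.5, f(m) = -1.625 (−); new bracket [-2, -1.5]
m = -1.75, f(m) = 0.359375 (+); new bracket [-1.75, -1.5]
m = -1.625, f(m) = -0.708984 (−); new bracket [-1.75, -1.625]
m = -1.6875, f(m) = -0.1946 (−); new bracket [-1.75, -1.6875]
m = -1.71875, f(m) = 0.0774 (+); new bracket [-1.71875, -1.6875]

-1.71875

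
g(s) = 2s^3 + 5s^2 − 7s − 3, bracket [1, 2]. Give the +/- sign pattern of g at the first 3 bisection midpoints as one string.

midpoint 1.5: g = 4.5 > 0 → [1, 1.5]
midpoint 1.25: g = -0.03125 < 0 → [1.25, 1.5]
midpoint 1.375: g = 2.027344 > 0 → [1.25, 1.375]

+-+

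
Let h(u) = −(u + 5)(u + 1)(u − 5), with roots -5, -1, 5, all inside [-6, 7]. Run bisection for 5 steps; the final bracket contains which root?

5

midpoint 0.5: h = 37.125 > 0 → [0.5, 7]
midpoint 3.75: h = 51.953125 > 0 → [3.75, 7]
midpoint 5.375: h = -24.802734 < 0 → [3.75, 5.375]
midpoint 4.5625: h = 23.2712 > 0 → [4.5625, 5.375]
midpoint 4.96875: h = 1.8594 > 0 → [4.96875, 5.375]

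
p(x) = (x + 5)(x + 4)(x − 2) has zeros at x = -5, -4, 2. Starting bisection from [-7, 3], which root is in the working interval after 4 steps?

2

p(-2) = -24 < 0, so the root lies in [-2, 3]
p(0.5) = -37.125 < 0, so the root lies in [0.5, 3]
p(1.75) = -9.703125 < 0, so the root lies in [1.75, 3]
p(2.375) = 17.6309 > 0, so the root lies in [1.75, 2.375]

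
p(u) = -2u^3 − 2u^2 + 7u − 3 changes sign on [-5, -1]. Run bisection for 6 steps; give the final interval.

[-2.625, -2.5625]

m = -3, p(m) = 12 (+); new bracket [-3, -1]
m = -2, p(m) = -9 (−); new bracket [-3, -2]
m = -2.5, p(m) = -1.75 (−); new bracket [-3, -2.5]
m = -2.75, p(m) = 4.2188 (+); new bracket [-2.75, -2.5]
m = -2.625, p(m) = 1.0195 (+); new bracket [-2.625, -2.5]
m = -2.5625, p(m) = -0.4175 (−); new bracket [-2.625, -2.5625]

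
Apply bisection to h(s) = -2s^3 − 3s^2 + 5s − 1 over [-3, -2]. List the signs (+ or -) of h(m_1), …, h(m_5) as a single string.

s = -2.5 gives h = -1, negative; keep [-3, -2.5]
s = -2.75 gives h = 4.15625, positive; keep [-2.75, -2.5]
s = -2.625 gives h = 1.378906, positive; keep [-2.625, -2.5]
s = -2.5625 gives h = 0.1411, positive; keep [-2.5625, -2.5]
s = -2.53125 gives h = -0.4413, negative; keep [-2.5625, -2.53125]

-+++-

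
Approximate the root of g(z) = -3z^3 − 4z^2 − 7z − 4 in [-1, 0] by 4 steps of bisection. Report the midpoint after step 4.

-0.6875

g(-0.5) = -1.125 < 0, so the root lies in [-1, -0.5]
g(-0.75) = 0.265625 > 0, so the root lies in [-0.75, -0.5]
g(-0.625) = -0.455078 < 0, so the root lies in [-0.75, -0.625]
g(-0.6875) = -0.1033 < 0, so the root lies in [-0.75, -0.6875]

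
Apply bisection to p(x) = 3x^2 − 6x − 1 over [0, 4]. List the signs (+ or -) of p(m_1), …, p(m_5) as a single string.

-+++-

midpoint 2: p = -1 < 0 → [2, 4]
midpoint 3: p = 8 > 0 → [2, 3]
midpoint 2.5: p = 2.75 > 0 → [2, 2.5]
midpoint 2.25: p = 0.6875 > 0 → [2, 2.25]
midpoint 2.125: p = -0.2031 < 0 → [2.125, 2.25]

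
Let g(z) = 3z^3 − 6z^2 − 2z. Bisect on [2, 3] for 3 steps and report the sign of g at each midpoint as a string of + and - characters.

midpoint 2.5: g = 4.375 > 0 → [2, 2.5]
midpoint 2.25: g = -0.703125 < 0 → [2.25, 2.5]
midpoint 2.375: g = 1.595703 > 0 → [2.25, 2.375]

+-+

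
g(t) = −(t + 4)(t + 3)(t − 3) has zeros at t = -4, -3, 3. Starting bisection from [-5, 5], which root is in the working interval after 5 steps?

3

t = 0 gives g = 36, positive; keep [0, 5]
t = 2.5 gives g = 17.875, positive; keep [2.5, 5]
t = 3.75 gives g = -39.234375, negative; keep [2.5, 3.75]
t = 3.125 gives g = -5.4551, negative; keep [2.5, 3.125]
t = 2.8125 gives g = 7.4246, positive; keep [2.8125, 3.125]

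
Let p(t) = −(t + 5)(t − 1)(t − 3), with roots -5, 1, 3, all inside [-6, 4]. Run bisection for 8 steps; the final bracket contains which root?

-5

m = -1, p(m) = -32 (−); new bracket [-6, -1]
m = -3.5, p(m) = -43.875 (−); new bracket [-6, -3.5]
m = -4.75, p(m) = -11.140625 (−); new bracket [-6, -4.75]
m = -5.375, p(m) = 20.0215 (+); new bracket [-5.375, -4.75]
m = -5.0625, p(m) = 3.0549 (+); new bracket [-5.0625, -4.75]
m = -4.90625, p(m) = -4.3778 (−); new bracket [-5.0625, -4.90625]
m = -4.984375, p(m) = -0.7466 (−); new bracket [-5.0625, -4.984375]
m = -5.0234375, p(m) = 1.1327 (+); new bracket [-5.0234375, -4.984375]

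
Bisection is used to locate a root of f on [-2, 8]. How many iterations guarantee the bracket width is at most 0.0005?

Width after n steps is 10/2^n. Need 2^n ≥ 10/0.0005 = 20000.
2^14 = 16384 < 20000 ≤ 2^15 = 32768, so n = 15.

15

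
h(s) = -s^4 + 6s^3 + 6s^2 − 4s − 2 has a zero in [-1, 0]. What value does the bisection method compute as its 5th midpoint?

-0.34375

s = -0.5 gives h = 0.6875, positive; keep [-0.5, 0]
s = -0.25 gives h = -0.722656, negative; keep [-0.5, -0.25]
s = -0.375 gives h = 0.007568, positive; keep [-0.375, -0.25]
s = -0.3125 gives h = -0.3567, negative; keep [-0.375, -0.3125]
s = -0.34375 gives h = -0.1737, negative; keep [-0.375, -0.34375]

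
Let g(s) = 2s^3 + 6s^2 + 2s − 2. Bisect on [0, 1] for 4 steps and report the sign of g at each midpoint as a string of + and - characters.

+--+

midpoint 0.5: g = 0.75 > 0 → [0, 0.5]
midpoint 0.25: g = -1.09375 < 0 → [0.25, 0.5]
midpoint 0.375: g = -0.300781 < 0 → [0.375, 0.5]
midpoint 0.4375: g = 0.1909 > 0 → [0.375, 0.4375]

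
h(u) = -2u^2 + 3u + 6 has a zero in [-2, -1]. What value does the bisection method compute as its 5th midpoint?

h(-1.5) = -3 < 0, so the root lies in [-1.5, -1]
h(-1.25) = -0.875 < 0, so the root lies in [-1.25, -1]
h(-1.125) = 0.09375 > 0, so the root lies in [-1.25, -1.125]
h(-1.1875) = -0.3828 < 0, so the root lies in [-1.1875, -1.125]
h(-1.15625) = -0.1426 < 0, so the root lies in [-1.15625, -1.125]

-1.15625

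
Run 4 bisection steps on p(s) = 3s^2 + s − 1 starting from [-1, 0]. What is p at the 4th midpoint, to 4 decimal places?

0.1680

p(-0.5) = -0.75 < 0, so the root lies in [-1, -0.5]
p(-0.75) = -0.0625 < 0, so the root lies in [-1, -0.75]
p(-0.875) = 0.421875 > 0, so the root lies in [-0.875, -0.75]
p(-0.8125) = 0.168 > 0, so the root lies in [-0.8125, -0.75]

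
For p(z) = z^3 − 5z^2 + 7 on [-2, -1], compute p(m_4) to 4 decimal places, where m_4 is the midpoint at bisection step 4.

midpoint -1.5: p = -7.625 < 0 → [-1.5, -1]
midpoint -1.25: p = -2.765625 < 0 → [-1.25, -1]
midpoint -1.125: p = -0.751953 < 0 → [-1.125, -1]
midpoint -1.0625: p = 0.156 > 0 → [-1.125, -1.0625]

0.1560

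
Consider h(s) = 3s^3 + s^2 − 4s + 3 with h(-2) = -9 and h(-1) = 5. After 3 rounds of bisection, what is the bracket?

m = -1.5, h(m) = 1.125 (+); new bracket [-2, -1.5]
m = -1.75, h(m) = -3.015625 (−); new bracket [-1.75, -1.5]
m = -1.625, h(m) = -0.732422 (−); new bracket [-1.625, -1.5]

[-1.625, -1.5]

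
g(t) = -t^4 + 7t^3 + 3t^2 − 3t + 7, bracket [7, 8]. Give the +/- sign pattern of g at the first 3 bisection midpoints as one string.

-+-

t = 7.5 gives g = -57.6875, negative; keep [7, 7.5]
t = 7.25 gives g = 47.667969, positive; keep [7.25, 7.5]
t = 7.375 gives g = -2.377197, negative; keep [7.25, 7.375]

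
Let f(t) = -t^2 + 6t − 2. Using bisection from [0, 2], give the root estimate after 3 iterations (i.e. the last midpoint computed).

0.25

m = 1, f(m) = 3 (+); new bracket [0, 1]
m = 0.5, f(m) = 0.75 (+); new bracket [0, 0.5]
m = 0.25, f(m) = -0.5625 (−); new bracket [0.25, 0.5]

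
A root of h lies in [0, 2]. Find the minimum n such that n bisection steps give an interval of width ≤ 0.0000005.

Width after n steps is 2/2^n. Need 2^n ≥ 2/0.0000005 = 4000000.
2^21 = 2097152 < 4000000 ≤ 2^22 = 4194304, so n = 22.

22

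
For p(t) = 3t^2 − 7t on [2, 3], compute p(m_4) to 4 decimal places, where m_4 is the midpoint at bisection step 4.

midpoint 2.5: p = 1.25 > 0 → [2, 2.5]
midpoint 2.25: p = -0.5625 < 0 → [2.25, 2.5]
midpoint 2.375: p = 0.296875 > 0 → [2.25, 2.375]
midpoint 2.3125: p = -0.1445 < 0 → [2.3125, 2.375]

-0.1445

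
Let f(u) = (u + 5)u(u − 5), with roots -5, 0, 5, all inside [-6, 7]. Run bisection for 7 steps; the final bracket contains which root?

f(0.5) = -12.375 < 0, so the root lies in [0.5, 7]
f(3.75) = -41.015625 < 0, so the root lies in [3.75, 7]
f(5.375) = 20.912109 > 0, so the root lies in [3.75, 5.375]
f(4.5625) = -19.0876 < 0, so the root lies in [4.5625, 5.375]
f(4.96875) = -1.5479 < 0, so the root lies in [4.96875, 5.375]
f(5.171875) = 9.0419 > 0, so the root lies in [4.96875, 5.171875]
f(5.0703125) = 3.5901 > 0, so the root lies in [4.96875, 5.0703125]

5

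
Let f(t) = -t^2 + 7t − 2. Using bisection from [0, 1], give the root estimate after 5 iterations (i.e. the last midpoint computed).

f(0.5) = 1.25 > 0, so the root lies in [0, 0.5]
f(0.25) = -0.3125 < 0, so the root lies in [0.25, 0.5]
f(0.375) = 0.484375 > 0, so the root lies in [0.25, 0.375]
f(0.3125) = 0.0898 > 0, so the root lies in [0.25, 0.3125]
f(0.28125) = -0.1104 < 0, so the root lies in [0.28125, 0.3125]

0.28125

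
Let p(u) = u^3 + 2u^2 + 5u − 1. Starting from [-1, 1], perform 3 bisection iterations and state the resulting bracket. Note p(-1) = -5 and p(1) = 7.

[0, 0.25]

midpoint 0: p = -1 < 0 → [0, 1]
midpoint 0.5: p = 2.125 > 0 → [0, 0.5]
midpoint 0.25: p = 0.390625 > 0 → [0, 0.25]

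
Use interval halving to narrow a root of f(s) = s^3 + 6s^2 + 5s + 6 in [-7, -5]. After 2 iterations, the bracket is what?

midpoint -6: f = -24 < 0 → [-6, -5]
midpoint -5.5: f = -6.375 < 0 → [-5.5, -5]

[-5.5, -5]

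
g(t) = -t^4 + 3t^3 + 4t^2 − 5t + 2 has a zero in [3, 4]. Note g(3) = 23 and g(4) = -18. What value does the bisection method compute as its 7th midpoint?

t = 3.5 gives g = 12.0625, positive; keep [3.5, 4]
t = 3.75 gives g = -0.050781, negative; keep [3.5, 3.75]
t = 3.625 gives g = 6.665771, positive; keep [3.625, 3.75]
t = 3.6875 gives g = 3.4809, positive; keep [3.6875, 3.75]
t = 3.71875 gives g = 1.7595, positive; keep [3.71875, 3.75]
t = 3.734375 gives g = 0.8656, positive; keep [3.734375, 3.75]
t = 3.7421875 gives g = 0.4102, positive; keep [3.7421875, 3.75]

3.7421875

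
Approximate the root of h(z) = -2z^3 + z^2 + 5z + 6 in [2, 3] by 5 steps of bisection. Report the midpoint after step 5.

2.21875

h(2.5) = -6.5 < 0, so the root lies in [2, 2.5]
h(2.25) = -0.46875 < 0, so the root lies in [2, 2.25]
h(2.125) = 1.949219 > 0, so the root lies in [2.125, 2.25]
h(2.1875) = 0.7876 > 0, so the root lies in [2.1875, 2.25]
h(2.21875) = 0.1714 > 0, so the root lies in [2.21875, 2.25]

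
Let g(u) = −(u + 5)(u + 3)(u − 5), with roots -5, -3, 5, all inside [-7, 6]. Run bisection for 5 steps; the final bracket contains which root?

5

midpoint -0.5: g = 61.875 > 0 → [-0.5, 6]
midpoint 2.75: g = 100.265625 > 0 → [2.75, 6]
midpoint 4.375: g = 43.212891 > 0 → [4.375, 6]
midpoint 5.1875: g = -15.6394 < 0 → [4.375, 5.1875]
midpoint 4.78125: g = 16.6491 > 0 → [4.78125, 5.1875]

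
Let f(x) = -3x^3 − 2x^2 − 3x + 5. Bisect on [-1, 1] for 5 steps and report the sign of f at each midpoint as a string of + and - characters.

x = 0 gives f = 5, positive; keep [0, 1]
x = 0.5 gives f = 2.625, positive; keep [0.5, 1]
x = 0.75 gives f = 0.359375, positive; keep [0.75, 1]
x = 0.875 gives f = -1.166, negative; keep [0.75, 0.875]
x = 0.8125 gives f = -0.3669, negative; keep [0.75, 0.8125]

+++--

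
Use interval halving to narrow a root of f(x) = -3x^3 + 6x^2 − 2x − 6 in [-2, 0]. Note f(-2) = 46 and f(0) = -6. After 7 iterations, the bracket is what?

x = -1 gives f = 5, positive; keep [-1, 0]
x = -0.5 gives f = -3.125, negative; keep [-1, -0.5]
x = -0.75 gives f = 0.140625, positive; keep [-0.75, -0.5]
x = -0.625 gives f = -1.6738, negative; keep [-0.75, -0.625]
x = -0.6875 gives f = -0.8142, negative; keep [-0.75, -0.6875]
x = -0.71875 gives f = -0.349, negative; keep [-0.75, -0.71875]
x = -0.734375 gives f = -0.1073, negative; keep [-0.75, -0.734375]

[-0.75, -0.734375]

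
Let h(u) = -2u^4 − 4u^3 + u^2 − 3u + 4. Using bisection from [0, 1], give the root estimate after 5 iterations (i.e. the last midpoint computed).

0.71875

midpoint 0.5: h = 2.125 > 0 → [0.5, 1]
midpoint 0.75: h = -0.007812 < 0 → [0.5, 0.75]
midpoint 0.625: h = 1.233887 > 0 → [0.625, 0.75]
midpoint 0.6875: h = 0.6635 > 0 → [0.6875, 0.75]
midpoint 0.71875: h = 0.3414 > 0 → [0.71875, 0.75]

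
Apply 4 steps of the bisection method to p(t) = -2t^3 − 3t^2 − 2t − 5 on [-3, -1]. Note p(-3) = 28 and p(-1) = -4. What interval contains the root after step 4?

[-1.75, -1.625]

p(-2) = 3 > 0, so the root lies in [-2, -1]
p(-1.5) = -2 < 0, so the root lies in [-2, -1.5]
p(-1.75) = 0.03125 > 0, so the root lies in [-1.75, -1.5]
p(-1.625) = -1.0898 < 0, so the root lies in [-1.75, -1.625]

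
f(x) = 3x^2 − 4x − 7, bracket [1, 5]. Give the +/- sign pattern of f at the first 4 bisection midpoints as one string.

m = 3, f(m) = 8 (+); new bracket [1, 3]
m = 2, f(m) = -3 (−); new bracket [2, 3]
m = 2.5, f(m) = 1.75 (+); new bracket [2, 2.5]
m = 2.25, f(m) = -0.8125 (−); new bracket [2.25, 2.5]

+-+-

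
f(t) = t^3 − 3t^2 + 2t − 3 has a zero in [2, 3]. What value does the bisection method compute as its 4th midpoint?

2.6875

f(2.5) = -1.125 < 0, so the root lies in [2.5, 3]
f(2.75) = 0.609375 > 0, so the root lies in [2.5, 2.75]
f(2.625) = -0.333984 < 0, so the root lies in [2.625, 2.75]
f(2.6875) = 0.1179 > 0, so the root lies in [2.625, 2.6875]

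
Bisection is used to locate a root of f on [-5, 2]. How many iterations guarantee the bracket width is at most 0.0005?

Width after n steps is 7/2^n. Need 2^n ≥ 7/0.0005 = 14000.
2^13 = 8192 < 14000 ≤ 2^14 = 16384, so n = 14.

14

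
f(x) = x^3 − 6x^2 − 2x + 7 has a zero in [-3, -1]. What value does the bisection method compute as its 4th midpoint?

-1.125

m = -2, f(m) = -21 (−); new bracket [-2, -1]
m = -1.5, f(m) = -6.875 (−); new bracket [-1.5, -1]
m = -1.25, f(m) = -1.828125 (−); new bracket [-1.25, -1]
m = -1.125, f(m) = 0.2324 (+); new bracket [-1.25, -1.125]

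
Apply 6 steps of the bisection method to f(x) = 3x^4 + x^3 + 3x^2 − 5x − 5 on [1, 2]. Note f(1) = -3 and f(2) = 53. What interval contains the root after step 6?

m = 1.5, f(m) = 12.8125 (+); new bracket [1, 1.5]
m = 1.25, f(m) = 2.714844 (+); new bracket [1, 1.25]
m = 1.125, f(m) = -0.598877 (−); new bracket [1.125, 1.25]
m = 1.1875, f(m) = 0.9332 (+); new bracket [1.125, 1.1875]
m = 1.15625, f(m) = 0.1373 (+); new bracket [1.125, 1.15625]
m = 1.140625, f(m) = -0.2381 (−); new bracket [1.140625, 1.15625]

[1.140625, 1.15625]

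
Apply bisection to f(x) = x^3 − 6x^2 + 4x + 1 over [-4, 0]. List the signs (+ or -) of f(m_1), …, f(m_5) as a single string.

----+

m = -2, f(m) = -39 (−); new bracket [-2, 0]
m = -1, f(m) = -10 (−); new bracket [-1, 0]
m = -0.5, f(m) = -2.625 (−); new bracket [-0.5, 0]
m = -0.25, f(m) = -0.3906 (−); new bracket [-0.25, 0]
m = -0.125, f(m) = 0.4043 (+); new bracket [-0.25, -0.125]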